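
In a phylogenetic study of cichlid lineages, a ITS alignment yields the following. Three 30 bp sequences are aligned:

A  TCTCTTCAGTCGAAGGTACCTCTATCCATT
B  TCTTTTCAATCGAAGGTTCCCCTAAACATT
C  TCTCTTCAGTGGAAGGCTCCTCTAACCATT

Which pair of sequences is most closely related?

A–B: 6/30 differ, p = 0.200, d = 0.233.
A–C: 4/30 differ, p = 0.133, d = 0.147.
B–C: 6/30 differ, p = 0.200, d = 0.233.
The smallest distance is between A and C.

A and C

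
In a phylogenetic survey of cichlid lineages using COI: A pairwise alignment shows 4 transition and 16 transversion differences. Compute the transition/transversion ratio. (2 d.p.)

0.25

R = 4/16 = 0.25.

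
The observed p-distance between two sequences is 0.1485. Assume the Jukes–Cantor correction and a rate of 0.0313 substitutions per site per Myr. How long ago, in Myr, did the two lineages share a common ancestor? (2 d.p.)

2.64

d = −(3/4) ln(1 − 4p/3) = −0.75 ln(1 − 0.198) = −0.75 ln(0.802)
  = −0.75 × (-0.220647) = 0.165485 substitutions/site.
Under a molecular clock d = 2μt, so t = d/(2μ) = 0.165485 / (2 × 0.0313) = 2.64 Myr.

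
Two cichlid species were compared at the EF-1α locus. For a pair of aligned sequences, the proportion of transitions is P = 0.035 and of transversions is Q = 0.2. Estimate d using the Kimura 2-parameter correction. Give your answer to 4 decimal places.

Under the Kimura two-parameter model, d = −½ ln(1 − 2P − Q) − ¼ ln(1 − 2Q).
1 − 2P − Q = 0.73, giving −½ ln(0.73) = 0.157355.
1 − 2Q = 0.6, giving −¼ ln(0.6) = 0.127706.
d = 0.157355 + 0.127706 = 0.285061.

0.2851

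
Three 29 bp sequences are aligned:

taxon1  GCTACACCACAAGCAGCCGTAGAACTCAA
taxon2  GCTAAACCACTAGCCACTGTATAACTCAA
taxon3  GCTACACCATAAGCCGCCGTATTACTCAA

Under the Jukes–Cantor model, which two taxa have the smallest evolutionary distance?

taxon1 and taxon3

taxon1–taxon2: 6/29 differ, p = 0.207, d = 0.242.
taxon1–taxon3: 4/29 differ, p = 0.138, d = 0.152.
taxon2–taxon3: 6/29 differ, p = 0.207, d = 0.242.
The smallest distance is between taxon1 and taxon3.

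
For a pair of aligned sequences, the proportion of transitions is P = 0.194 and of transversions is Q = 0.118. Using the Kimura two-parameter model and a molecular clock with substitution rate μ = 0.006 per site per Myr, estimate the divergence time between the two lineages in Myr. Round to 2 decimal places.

Under the Kimura two-parameter model, d = −½ ln(1 − 2P − Q) − ¼ ln(1 − 2Q).
1 − 2P − Q = 0.494, giving −½ ln(0.494) = 0.352610.
1 − 2Q = 0.764, giving −¼ ln(0.764) = 0.067297.
d = 0.352610 + 0.067297 = 0.419907.
Under a molecular clock d = 2μt, so t = d/(2μ) = 0.419907 / (2 × 0.006) = 34.99 Myr.

34.99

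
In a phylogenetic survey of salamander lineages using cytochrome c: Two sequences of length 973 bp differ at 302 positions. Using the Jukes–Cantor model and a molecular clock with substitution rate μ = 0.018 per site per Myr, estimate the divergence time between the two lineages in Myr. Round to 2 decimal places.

11.13

p = 302/973 ≈ 0.31038.
d = −(3/4) ln(1 − 4p/3) = −0.75 ln(1 − 0.41384) = −0.75 ln(0.58616)
  = −0.75 × (-0.534162) = 0.400622 substitutions/site.
Under a molecular clock d = 2μt, so t = d/(2μ) = 0.400622 / (2 × 0.018) = 11.13 Myr.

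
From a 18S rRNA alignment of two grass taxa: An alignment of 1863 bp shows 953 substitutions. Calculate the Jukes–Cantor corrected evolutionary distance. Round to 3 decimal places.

p = 953/1863 ≈ 0.511541.
d = −(3/4) ln(1 − 4p/3) = −0.75 ln(1 − 0.682055) = −0.75 ln(0.317945)
  = −0.75 × (-1.145877) = 0.859408 substitutions/site.

0.859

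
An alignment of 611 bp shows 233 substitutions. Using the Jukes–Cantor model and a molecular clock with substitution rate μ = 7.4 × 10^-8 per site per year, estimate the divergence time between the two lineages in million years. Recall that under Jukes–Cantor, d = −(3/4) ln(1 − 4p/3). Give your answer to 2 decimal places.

3.60

p = 233/611 ≈ 0.381342.
d = −(3/4) ln(1 − 4p/3) = −0.75 ln(1 − 0.508456) = −0.75 ln(0.491544)
  = −0.75 × (-0.710204) = 0.532653 substitutions/site.
Under a molecular clock d = 2μt, so t = d/(2μ) = 0.532653 / (2 × 7.4 × 10^-8) = 3.60 million years.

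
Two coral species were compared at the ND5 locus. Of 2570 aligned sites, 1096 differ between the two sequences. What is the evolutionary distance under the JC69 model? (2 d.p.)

p = 1096/2570 ≈ 0.426459.
d = −(3/4) ln(1 − 4p/3) = −0.75 ln(1 − 0.568612) = −0.75 ln(0.431388)
  = −0.75 × (-0.840747) = 0.630560 substitutions/site.

0.63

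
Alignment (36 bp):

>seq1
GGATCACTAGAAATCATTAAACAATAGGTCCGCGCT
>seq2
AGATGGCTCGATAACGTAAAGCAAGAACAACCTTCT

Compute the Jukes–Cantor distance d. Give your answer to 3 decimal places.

0.745

The sequences differ at 17 of 36 sites, so p = 17/36 ≈ 0.472222.
d = −(3/4) ln(1 − 4p/3) = −0.75 ln(1 − 0.629629) = −0.75 ln(0.370371)
  = −0.75 × (-0.993250) = 0.744938 substitutions/site.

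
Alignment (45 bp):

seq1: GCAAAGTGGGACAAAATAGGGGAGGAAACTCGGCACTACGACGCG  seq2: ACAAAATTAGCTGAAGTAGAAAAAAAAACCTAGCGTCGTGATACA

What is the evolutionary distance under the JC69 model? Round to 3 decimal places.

0.931

The sequences differ at 24 of 45 sites, so p = 24/45 ≈ 0.533333.
d = −(3/4) ln(1 − 4p/3) = −0.75 ln(1 − 0.711111) = −0.75 ln(0.288889)
  = −0.75 × (-1.241713) = 0.931285 substitutions/site.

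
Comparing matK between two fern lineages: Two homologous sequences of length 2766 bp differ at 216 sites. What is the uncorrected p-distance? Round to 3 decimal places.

0.078

p = 216/2766 = 0.078091… ≈ 0.078 (to 3 d.p.).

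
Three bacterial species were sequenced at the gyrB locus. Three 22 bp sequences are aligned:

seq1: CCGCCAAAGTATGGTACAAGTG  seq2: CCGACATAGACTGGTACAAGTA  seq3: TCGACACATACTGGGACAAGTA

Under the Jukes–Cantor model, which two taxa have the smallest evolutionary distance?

seq1–seq2: 5/22 differ, p = 0.227, d = 0.271.
seq1–seq3: 8/22 differ, p = 0.364, d = 0.497.
seq2–seq3: 4/22 differ, p = 0.182, d = 0.208.
The smallest distance is between seq2 and seq3.

seq2 and seq3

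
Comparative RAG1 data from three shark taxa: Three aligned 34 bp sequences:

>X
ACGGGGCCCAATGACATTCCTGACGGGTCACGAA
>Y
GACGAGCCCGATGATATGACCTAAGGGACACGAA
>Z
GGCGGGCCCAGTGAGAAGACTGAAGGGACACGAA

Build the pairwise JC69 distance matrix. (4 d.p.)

X–Y: 12/34 sites differ → p ≈ 0.352941, d = −0.75 ln(1 − 0.470588) = 0.476991 ≈ 0.4770.
X–Z: 10/34 sites differ → p ≈ 0.294118, d = −0.75 ln(1 − 0.392157) = 0.373379 ≈ 0.3734.
Y–Z: 8/34 sites differ → p ≈ 0.235294, d = −0.75 ln(1 − 0.313725) = 0.282358 ≈ 0.2824.

d(X,Y) = 0.4770, d(X,Z) = 0.3734, d(Y,Z) = 0.2824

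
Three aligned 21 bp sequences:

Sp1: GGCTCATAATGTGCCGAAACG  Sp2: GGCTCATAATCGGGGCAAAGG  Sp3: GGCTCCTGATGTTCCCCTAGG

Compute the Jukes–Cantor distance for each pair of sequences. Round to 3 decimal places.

d(Sp1,Sp2) = 0.360, d(Sp1,Sp3) = 0.441, d(Sp2,Sp3) = 0.635

Sp1–Sp2: 6/21 sites differ → p ≈ 0.285714, d = −0.75 ln(1 − 0.380952) = 0.359679 ≈ 0.360.
Sp1–Sp3: 7/21 sites differ → p ≈ 0.333333, d = −0.75 ln(1 − 0.444444) = 0.440839 ≈ 0.441.
Sp2–Sp3: 9/21 sites differ → p ≈ 0.428571, d = −0.75 ln(1 − 0.571428) = 0.635472 ≈ 0.635.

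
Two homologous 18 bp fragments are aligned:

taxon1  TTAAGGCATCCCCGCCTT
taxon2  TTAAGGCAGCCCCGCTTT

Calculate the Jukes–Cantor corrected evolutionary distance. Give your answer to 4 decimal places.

The sequences differ at 2 of 18 sites (9, 16), so p = 2/18 ≈ 0.111111.
d = −(3/4) ln(1 − 4p/3) = −0.75 ln(1 − 0.148148) = −0.75 ln(0.851852)
  = −0.75 × (-0.160342) = 0.120257 substitutions/site.

0.1203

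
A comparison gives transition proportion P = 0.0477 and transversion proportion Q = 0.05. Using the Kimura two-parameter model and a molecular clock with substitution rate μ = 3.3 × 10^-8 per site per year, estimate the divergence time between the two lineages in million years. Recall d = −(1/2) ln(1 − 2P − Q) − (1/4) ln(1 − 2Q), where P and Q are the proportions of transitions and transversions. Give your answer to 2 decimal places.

Under the Kimura two-parameter model, d = −½ ln(1 − 2P − Q) − ¼ ln(1 − 2Q).
1 − 2P − Q = 0.8546, giving −½ ln(0.8546) = 0.078561.
1 − 2Q = 0.9, giving −¼ ln(0.9) = 0.026340.
d = 0.078561 + 0.026340 = 0.104901.
Under a molecular clock d = 2μt, so t = d/(2μ) = 0.104901 / (2 × 3.3 × 10^-8) = 1.59 million years.

1.59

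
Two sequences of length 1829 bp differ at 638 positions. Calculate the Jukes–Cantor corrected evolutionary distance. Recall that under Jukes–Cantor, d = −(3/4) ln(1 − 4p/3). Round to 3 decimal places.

p = 638/1829 ≈ 0.348824.
d = −(3/4) ln(1 − 4p/3) = −0.75 ln(1 − 0.465099) = −0.75 ln(0.534901)
  = −0.75 × (-0.625674) = 0.469256 substitutions/site.

0.469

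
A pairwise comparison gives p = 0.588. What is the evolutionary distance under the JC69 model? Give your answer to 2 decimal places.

1.15

d = −(3/4) ln(1 − 4p/3) = −0.75 ln(1 − 0.784) = −0.75 ln(0.216)
  = −0.75 × (-1.532477) = 1.149358 substitutions/site.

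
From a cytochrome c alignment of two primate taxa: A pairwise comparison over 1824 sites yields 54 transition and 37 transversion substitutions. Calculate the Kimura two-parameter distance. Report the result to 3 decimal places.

P = 54/1824 ≈ 0.029605 and Q = 37/1824 ≈ 0.020285.
Under the Kimura two-parameter model, d = −½ ln(1 − 2P − Q) − ¼ ln(1 − 2Q).
1 − 2P − Q = 0.920505, giving −½ ln(0.920505) = 0.041416.
1 − 2Q = 0.95943, giving −¼ ln(0.95943) = 0.010354.
d = 0.041416 + 0.010354 = 0.051770.

0.052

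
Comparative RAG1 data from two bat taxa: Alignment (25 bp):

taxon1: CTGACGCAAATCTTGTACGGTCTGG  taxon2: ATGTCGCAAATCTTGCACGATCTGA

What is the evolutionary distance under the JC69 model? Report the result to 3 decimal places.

The sequences differ at 5 of 25 sites (1, 4, 16, 20, 25), so p = 5/25 = 0.2.
d = −(3/4) ln(1 − 4p/3) = −0.75 ln(1 − 0.266667) = −0.75 ln(0.733333)
  = −0.75 × (-0.310155) = 0.232616 substitutions/site.

0.233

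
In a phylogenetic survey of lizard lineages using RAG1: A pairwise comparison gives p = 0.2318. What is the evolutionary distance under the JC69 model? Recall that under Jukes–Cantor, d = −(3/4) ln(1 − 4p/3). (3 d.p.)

d = −(3/4) ln(1 − 4p/3) = −0.75 ln(1 − 0.309067) = −0.75 ln(0.690933)
  = −0.75 × (-0.369712) = 0.277284 substitutions/site.

0.277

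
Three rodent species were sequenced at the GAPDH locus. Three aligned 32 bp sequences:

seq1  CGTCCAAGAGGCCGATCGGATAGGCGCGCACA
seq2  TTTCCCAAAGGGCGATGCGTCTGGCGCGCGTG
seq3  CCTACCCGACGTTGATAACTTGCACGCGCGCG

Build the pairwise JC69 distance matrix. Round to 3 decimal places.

seq1–seq2: 13/32 sites differ → p = 0.40625, d = −0.75 ln(1 − 0.541667) = 0.585119 ≈ 0.585.
seq1–seq3: 16/32 sites differ → p = 0.5, d = −0.75 ln(1 − 0.666667) = 0.823960 ≈ 0.824.
seq2–seq3: 16/32 sites differ → p = 0.5, d = −0.75 ln(1 − 0.666667) = 0.823960 ≈ 0.824.

d(seq1,seq2) = 0.585, d(seq1,seq3) = 0.824, d(seq2,seq3) = 0.824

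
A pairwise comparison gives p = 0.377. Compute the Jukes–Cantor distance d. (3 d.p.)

d = −(3/4) ln(1 − 4p/3) = −0.75 ln(1 − 0.502667) = −0.75 ln(0.497333)
  = −0.75 × (-0.698495) = 0.523871 substitutions/site.

0.524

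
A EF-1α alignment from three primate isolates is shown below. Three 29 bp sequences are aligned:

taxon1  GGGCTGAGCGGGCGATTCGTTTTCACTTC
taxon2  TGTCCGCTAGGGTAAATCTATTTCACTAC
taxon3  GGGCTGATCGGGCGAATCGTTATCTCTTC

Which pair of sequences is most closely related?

taxon1–taxon2: 12/29 differ, p = 0.414, d = 0.602.
taxon1–taxon3: 4/29 differ, p = 0.138, d = 0.152.
taxon2–taxon3: 12/29 differ, p = 0.414, d = 0.602.
The smallest distance is between taxon1 and taxon3.

taxon1 and taxon3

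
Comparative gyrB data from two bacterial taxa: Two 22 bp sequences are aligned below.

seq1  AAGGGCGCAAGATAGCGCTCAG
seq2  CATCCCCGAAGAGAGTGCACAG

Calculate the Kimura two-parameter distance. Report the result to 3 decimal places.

Of 22 sites, 1 differences are transitions and 8 are transversions, so P = 1/22 ≈ 0.045455 and Q = 8/22 ≈ 0.363636.
Under the Kimura two-parameter model, d = −½ ln(1 − 2P − Q) − ¼ ln(1 − 2Q).
1 − 2P − Q = 0.545454, giving −½ ln(0.545454) = 0.303068.
1 − 2Q = 0.272728, giving −¼ ln(0.272728) = 0.324820.
d = 0.303068 + 0.324820 = 0.627888.

0.628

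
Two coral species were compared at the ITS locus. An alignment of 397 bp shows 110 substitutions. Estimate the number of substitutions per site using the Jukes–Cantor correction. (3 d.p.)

0.346

p = 110/397 ≈ 0.277078.
d = −(3/4) ln(1 − 4p/3) = −0.75 ln(1 − 0.369437) = −0.75 ln(0.630563)
  = −0.75 × (-0.461142) = 0.345857 substitutions/site.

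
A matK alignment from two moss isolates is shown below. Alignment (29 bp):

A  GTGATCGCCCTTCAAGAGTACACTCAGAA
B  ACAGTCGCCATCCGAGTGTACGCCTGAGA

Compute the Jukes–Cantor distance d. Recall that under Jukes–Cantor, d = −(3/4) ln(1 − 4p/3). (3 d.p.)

0.774

The sequences differ at 14 of 29 sites, so p = 14/29 ≈ 0.482759.
d = −(3/4) ln(1 − 4p/3) = −0.75 ln(1 − 0.643679) = −0.75 ln(0.356321)
  = −0.75 × (-1.031923) = 0.773942 substitutions/site.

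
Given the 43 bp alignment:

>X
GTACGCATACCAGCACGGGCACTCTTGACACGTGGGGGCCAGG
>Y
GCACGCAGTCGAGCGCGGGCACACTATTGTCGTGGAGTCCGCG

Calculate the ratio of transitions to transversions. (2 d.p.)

0.36

Transitions are A↔G and C↔T; transversions are all other mismatches.
Transitions: 4. Transversions: 11.
R = 4/11 = 0.363636… ≈ 0.36 (to 2 d.p.).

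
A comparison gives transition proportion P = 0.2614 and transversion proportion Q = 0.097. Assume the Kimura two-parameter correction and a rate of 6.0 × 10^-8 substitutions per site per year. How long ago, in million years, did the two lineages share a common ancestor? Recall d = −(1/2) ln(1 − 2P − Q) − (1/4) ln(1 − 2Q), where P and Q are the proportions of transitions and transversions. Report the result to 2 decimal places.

4.48

Under the Kimura two-parameter model, d = −½ ln(1 − 2P − Q) − ¼ ln(1 − 2Q).
1 − 2P − Q = 0.3802, giving −½ ln(0.3802) = 0.483529.
1 − 2Q = 0.806, giving −¼ ln(0.806) = 0.053918.
d = 0.483529 + 0.053918 = 0.537447.
Under a molecular clock d = 2μt, so t = d/(2μ) = 0.537447 / (2 × 6.0 × 10^-8) = 4.48 million years.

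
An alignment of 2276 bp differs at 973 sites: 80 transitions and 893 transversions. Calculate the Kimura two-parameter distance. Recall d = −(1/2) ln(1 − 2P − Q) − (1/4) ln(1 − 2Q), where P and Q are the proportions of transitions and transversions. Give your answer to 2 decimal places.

P = 80/2276 ≈ 0.035149 and Q = 893/2276 ≈ 0.392355.
Under the Kimura two-parameter model, d = −½ ln(1 − 2P − Q) − ¼ ln(1 − 2Q).
1 − 2P − Q = 0.537347, giving −½ ln(0.537347) = 0.310556.
1 − 2Q = 0.21529, giving −¼ ln(0.21529) = 0.383942.
d = 0.310556 + 0.383942 = 0.694498.

0.69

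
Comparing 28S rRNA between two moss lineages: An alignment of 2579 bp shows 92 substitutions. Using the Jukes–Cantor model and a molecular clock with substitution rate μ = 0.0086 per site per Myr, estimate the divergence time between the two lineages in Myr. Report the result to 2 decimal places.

p = 92/2579 ≈ 0.035673.
d = −(3/4) ln(1 − 4p/3) = −0.75 ln(1 − 0.047564) = −0.75 ln(0.952436)
  = −0.75 × (-0.048732) = 0.036549 substitutions/site.
Under a molecular clock d = 2μt, so t = d/(2μ) = 0.036549 / (2 × 0.0086) = 2.12 Myr.

2.12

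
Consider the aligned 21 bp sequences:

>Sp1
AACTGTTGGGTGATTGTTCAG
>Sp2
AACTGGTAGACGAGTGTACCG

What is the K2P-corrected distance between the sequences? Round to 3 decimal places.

Of 21 sites, 3 differences are transitions and 4 are transversions, so P = 3/21 ≈ 0.142857 and Q = 4/21 ≈ 0.190476.
Under the Kimura two-parameter model, d = −½ ln(1 − 2P − Q) − ¼ ln(1 − 2Q).
1 − 2P − Q = 0.52381, giving −½ ln(0.52381) = 0.323313.
1 − 2Q = 0.619048, giving −¼ ln(0.619048) = 0.119893.
d = 0.323313 + 0.119893 = 0.443206.

0.443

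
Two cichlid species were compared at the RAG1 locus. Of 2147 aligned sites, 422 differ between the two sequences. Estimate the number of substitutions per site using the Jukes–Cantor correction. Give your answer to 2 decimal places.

p = 422/2147 ≈ 0.196553.
d = −(3/4) ln(1 − 4p/3) = −0.75 ln(1 − 0.262071) = −0.75 ln(0.737929)
  = −0.75 × (-0.303908) = 0.227931 substitutions/site.

0.23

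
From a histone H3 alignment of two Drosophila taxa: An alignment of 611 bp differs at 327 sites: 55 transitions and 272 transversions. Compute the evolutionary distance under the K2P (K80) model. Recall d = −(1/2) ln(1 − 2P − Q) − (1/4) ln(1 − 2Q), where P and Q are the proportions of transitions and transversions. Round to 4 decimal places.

P = 55/611 ≈ 0.090016 and Q = 272/611 ≈ 0.445172.
Under the Kimura two-parameter model, d = −½ ln(1 − 2P − Q) − ¼ ln(1 − 2Q).
1 − 2P − Q = 0.374796, giving −½ ln(0.374796) = 0.490687.
1 − 2Q = 0.109656, giving −¼ ln(0.109656) = 0.552602.
d = 0.490687 + 0.552602 = 1.043289.

1.0433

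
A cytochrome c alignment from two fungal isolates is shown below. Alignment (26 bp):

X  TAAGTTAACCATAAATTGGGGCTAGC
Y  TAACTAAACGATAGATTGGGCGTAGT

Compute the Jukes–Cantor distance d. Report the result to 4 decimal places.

The sequences differ at 7 of 26 sites (4, 6, 10, 14, 21, 22, 26), so p = 7/26 ≈ 0.269231.
d = −(3/4) ln(1 − 4p/3) = −0.75 ln(1 − 0.358975) = −0.75 ln(0.641025)
  = −0.75 × (-0.444687) = 0.333515 substitutions/site.

0.3335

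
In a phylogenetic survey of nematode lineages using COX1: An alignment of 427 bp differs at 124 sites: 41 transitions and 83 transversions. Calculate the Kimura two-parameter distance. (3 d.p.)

0.367

P = 41/427 ≈ 0.096019 and Q = 83/427 ≈ 0.194379.
Under the Kimura two-parameter model, d = −½ ln(1 − 2P − Q) − ¼ ln(1 − 2Q).
1 − 2P − Q = 0.613583, giving −½ ln(0.613583) = 0.244220.
1 − 2Q = 0.611242, giving −¼ ln(0.611242) = 0.123066.
d = 0.244220 + 0.123066 = 0.367286.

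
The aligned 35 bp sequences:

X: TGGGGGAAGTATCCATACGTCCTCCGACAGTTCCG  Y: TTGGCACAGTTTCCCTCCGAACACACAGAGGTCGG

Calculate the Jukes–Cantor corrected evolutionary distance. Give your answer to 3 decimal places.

0.635

The sequences differ at 15 of 35 sites, so p = 15/35 ≈ 0.428571.
d = −(3/4) ln(1 − 4p/3) = −0.75 ln(1 − 0.571428) = −0.75 ln(0.428572)
  = −0.75 × (-0.847297) = 0.635473 substitutions/site.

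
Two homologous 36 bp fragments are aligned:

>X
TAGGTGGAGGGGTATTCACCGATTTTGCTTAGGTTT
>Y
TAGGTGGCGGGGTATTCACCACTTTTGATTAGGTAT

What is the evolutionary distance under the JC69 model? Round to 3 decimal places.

The sequences differ at 5 of 36 sites (8, 21, 22, 28, 35), so p = 5/36 ≈ 0.138889.
d = −(3/4) ln(1 − 4p/3) = −0.75 ln(1 − 0.185185) = −0.75 ln(0.814815)
  = −0.75 × (-0.204794) = 0.153596 substitutions/site.

0.154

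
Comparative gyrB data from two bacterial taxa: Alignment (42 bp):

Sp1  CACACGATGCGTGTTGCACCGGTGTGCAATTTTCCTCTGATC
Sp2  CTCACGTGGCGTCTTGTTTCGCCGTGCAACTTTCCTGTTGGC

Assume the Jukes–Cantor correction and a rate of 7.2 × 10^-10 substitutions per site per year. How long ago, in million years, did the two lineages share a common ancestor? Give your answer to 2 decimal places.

306.14

The sequences differ at 14 of 42 sites, so p = 14/42 ≈ 0.333333.
d = −(3/4) ln(1 − 4p/3) = −0.75 ln(1 − 0.444444) = −0.75 ln(0.555556)
  = −0.75 × (-0.587786) = 0.440840 substitutions/site.
Under a molecular clock d = 2μt, so t = d/(2μ) = 0.440840 / (2 × 7.2 × 10^-10) = 306.14 million years.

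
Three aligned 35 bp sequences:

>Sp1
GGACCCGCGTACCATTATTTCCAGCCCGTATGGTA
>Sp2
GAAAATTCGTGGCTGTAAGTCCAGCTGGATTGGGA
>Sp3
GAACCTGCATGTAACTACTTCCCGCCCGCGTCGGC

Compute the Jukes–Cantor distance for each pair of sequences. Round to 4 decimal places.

Sp1–Sp2: 16/35 sites differ → p ≈ 0.457143, d = −0.75 ln(1 − 0.609524) = 0.705292 ≈ 0.7053.
Sp1–Sp3: 14/35 sites differ → p = 0.4, d = −0.75 ln(1 − 0.533333) = 0.571605 ≈ 0.5716.
Sp2–Sp3: 17/35 sites differ → p ≈ 0.485714, d = −0.75 ln(1 − 0.647619) = 0.782282 ≈ 0.7823.

d(Sp1,Sp2) = 0.7053, d(Sp1,Sp3) = 0.5716, d(Sp2,Sp3) = 0.7823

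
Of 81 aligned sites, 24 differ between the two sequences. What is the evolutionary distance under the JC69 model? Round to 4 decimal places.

p = 24/81 ≈ 0.296296.
d = −(3/4) ln(1 − 4p/3) = −0.75 ln(1 − 0.395061) = −0.75 ln(0.604939)
  = −0.75 × (-0.502628) = 0.376971 substitutions/site.

0.3770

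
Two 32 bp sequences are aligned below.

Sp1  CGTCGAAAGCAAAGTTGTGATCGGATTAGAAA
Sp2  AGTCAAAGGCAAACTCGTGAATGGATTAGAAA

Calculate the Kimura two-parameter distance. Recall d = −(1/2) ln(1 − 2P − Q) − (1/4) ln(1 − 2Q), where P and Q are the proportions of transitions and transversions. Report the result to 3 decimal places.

0.263

Of 32 sites, 4 differences are transitions and 3 are transversions, so P = 4/32 = 0.125 and Q = 3/32 = 0.09375.
Under the Kimura two-parameter model, d = −½ ln(1 − 2P − Q) − ¼ ln(1 − 2Q).
1 − 2P − Q = 0.65625, giving −½ ln(0.65625) = 0.210607.
1 − 2Q = 0.8125, giving −¼ ln(0.8125) = 0.051910.
d = 0.210607 + 0.051910 = 0.262517.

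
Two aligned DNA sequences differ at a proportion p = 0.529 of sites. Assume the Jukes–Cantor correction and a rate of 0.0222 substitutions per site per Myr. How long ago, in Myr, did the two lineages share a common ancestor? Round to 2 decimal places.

20.64

d = −(3/4) ln(1 − 4p/3) = −0.75 ln(1 − 0.705333) = −0.75 ln(0.294667)
  = −0.75 × (-1.221909) = 0.916432 substitutions/site.
Under a molecular clock d = 2μt, so t = d/(2μ) = 0.916432 / (2 × 0.0222) = 20.64 Myr.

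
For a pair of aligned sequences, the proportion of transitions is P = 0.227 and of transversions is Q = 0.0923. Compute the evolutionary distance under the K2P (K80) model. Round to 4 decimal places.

Under the Kimura two-parameter model, d = −½ ln(1 − 2P − Q) − ¼ ln(1 − 2Q).
1 − 2P − Q = 0.4537, giving −½ ln(0.4537) = 0.395160.
1 − 2Q = 0.8154, giving −¼ ln(0.8154) = 0.051019.
d = 0.395160 + 0.051019 = 0.446179.

0.4462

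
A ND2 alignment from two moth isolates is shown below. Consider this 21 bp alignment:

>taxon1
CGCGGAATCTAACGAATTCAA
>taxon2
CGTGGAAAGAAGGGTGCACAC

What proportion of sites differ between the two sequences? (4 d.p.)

0.5238

The sequences differ at 11 of 21 positions.
p = 11/21 = 0.523809… ≈ 0.5238 (to 4 d.p.).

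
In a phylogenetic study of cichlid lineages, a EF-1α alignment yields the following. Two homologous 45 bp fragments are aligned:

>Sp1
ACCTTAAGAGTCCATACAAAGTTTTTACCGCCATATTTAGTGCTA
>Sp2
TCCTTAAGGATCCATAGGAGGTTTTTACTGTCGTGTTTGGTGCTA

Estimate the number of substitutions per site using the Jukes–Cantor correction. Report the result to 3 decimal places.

The sequences differ at 11 of 45 sites, so p = 11/45 ≈ 0.244444.
d = −(3/4) ln(1 − 4p/3) = −0.75 ln(1 − 0.325925) = −0.75 ln(0.674075)
  = −0.75 × (-0.394414) = 0.295811 substitutions/site.

0.296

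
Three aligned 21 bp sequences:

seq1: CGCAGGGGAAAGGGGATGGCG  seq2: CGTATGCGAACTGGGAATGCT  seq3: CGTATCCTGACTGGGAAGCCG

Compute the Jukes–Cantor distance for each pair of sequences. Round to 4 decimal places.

d(seq1,seq2) = 0.5319, d(seq1,seq3) = 0.7557, d(seq2,seq3) = 0.3597

seq1–seq2: 8/21 sites differ → p ≈ 0.380952, d = −0.75 ln(1 − 0.507936) = 0.531860 ≈ 0.5319.
seq1–seq3: 10/21 sites differ → p ≈ 0.47619, d = −0.75 ln(1 − 0.63492) = 0.755729 ≈ 0.7557.
seq2–seq3: 6/21 sites differ → p ≈ 0.285714, d = −0.75 ln(1 − 0.380952) = 0.359679 ≈ 0.3597.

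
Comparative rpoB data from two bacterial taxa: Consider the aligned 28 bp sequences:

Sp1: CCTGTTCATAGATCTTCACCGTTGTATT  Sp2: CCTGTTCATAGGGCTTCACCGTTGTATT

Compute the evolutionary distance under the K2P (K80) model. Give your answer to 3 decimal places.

0.075

Of 28 sites, 1 differences are transitions and 1 are transversions, so P = 1/28 ≈ 0.035714 and Q = 1/28 ≈ 0.035714.
Under the Kimura two-parameter model, d = −½ ln(1 − 2P − Q) − ¼ ln(1 − 2Q).
1 − 2P − Q = 0.892858, giving −½ ln(0.892858) = 0.056664.
1 − 2Q = 0.928572, giving −¼ ln(0.928572) = 0.018527.
d = 0.056664 + 0.018527 = 0.075191.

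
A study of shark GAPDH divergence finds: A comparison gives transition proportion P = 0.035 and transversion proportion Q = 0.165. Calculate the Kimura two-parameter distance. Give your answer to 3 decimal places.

Under the Kimura two-parameter model, d = −½ ln(1 − 2P − Q) − ¼ ln(1 − 2Q).
1 − 2P − Q = 0.765, giving −½ ln(0.765) = 0.133940.
1 − 2Q = 0.67, giving −¼ ln(0.67) = 0.100119.
d = 0.133940 + 0.100119 = 0.234059.

0.234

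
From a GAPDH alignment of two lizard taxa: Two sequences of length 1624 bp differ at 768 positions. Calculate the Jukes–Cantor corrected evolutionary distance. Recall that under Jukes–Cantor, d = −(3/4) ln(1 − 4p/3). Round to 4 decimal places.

p = 768/1624 ≈ 0.472906.
d = −(3/4) ln(1 − 4p/3) = −0.75 ln(1 − 0.630541) = −0.75 ln(0.369459)
  = −0.75 × (-0.995716) = 0.746787 substitutions/site.

0.7468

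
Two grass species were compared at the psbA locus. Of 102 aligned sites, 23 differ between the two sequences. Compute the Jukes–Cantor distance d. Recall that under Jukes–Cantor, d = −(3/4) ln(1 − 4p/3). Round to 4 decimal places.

p = 23/102 ≈ 0.22549.
d = −(3/4) ln(1 − 4p/3) = −0.75 ln(1 − 0.300653) = −0.75 ln(0.699347)
  = −0.75 × (-0.357608) = 0.268206 substitutions/site.

0.2682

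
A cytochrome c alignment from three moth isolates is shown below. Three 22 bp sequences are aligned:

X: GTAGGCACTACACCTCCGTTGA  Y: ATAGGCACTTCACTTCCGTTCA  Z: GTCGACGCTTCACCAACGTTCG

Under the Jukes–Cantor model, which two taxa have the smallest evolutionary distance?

X and Y

X–Y: 4/22 differ, p = 0.182, d = 0.208.
X–Z: 8/22 differ, p = 0.364, d = 0.497.
Y–Z: 8/22 differ, p = 0.364, d = 0.497.
The smallest distance is between X and Y.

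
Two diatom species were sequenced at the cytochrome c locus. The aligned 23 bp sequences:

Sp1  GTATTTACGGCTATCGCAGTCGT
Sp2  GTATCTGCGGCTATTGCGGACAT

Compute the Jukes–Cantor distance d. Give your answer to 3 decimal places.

The sequences differ at 6 of 23 sites (5, 7, 15, 18, 20, 22), so p = 6/23 ≈ 0.26087.
d = −(3/4) ln(1 − 4p/3) = −0.75 ln(1 − 0.347827) = −0.75 ln(0.652173)
  = −0.75 × (-0.427445) = 0.320584 substitutions/site.

0.321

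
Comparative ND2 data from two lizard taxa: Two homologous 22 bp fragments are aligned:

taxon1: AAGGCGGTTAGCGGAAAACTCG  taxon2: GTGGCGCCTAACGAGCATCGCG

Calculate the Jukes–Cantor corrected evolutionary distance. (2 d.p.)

0.70

The sequences differ at 10 of 22 sites (1, 2, 7, 8, 11, 14, 15, 16, 18, 20), so p = 10/22 ≈ 0.454545.
d = −(3/4) ln(1 − 4p/3) = −0.75 ln(1 − 0.60606) = −0.75 ln(0.39394)
  = −0.75 × (-0.931557) = 0.698668 substitutions/site.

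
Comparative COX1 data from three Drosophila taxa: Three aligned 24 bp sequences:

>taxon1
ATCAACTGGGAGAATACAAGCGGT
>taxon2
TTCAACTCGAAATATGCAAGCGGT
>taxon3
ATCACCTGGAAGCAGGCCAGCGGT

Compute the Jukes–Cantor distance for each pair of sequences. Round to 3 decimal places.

d(taxon1,taxon2) = 0.304, d(taxon1,taxon3) = 0.304, d(taxon2,taxon3) = 0.369

taxon1–taxon2: 6/24 sites differ → p = 0.25, d = −0.75 ln(1 − 0.333333) = 0.304098 ≈ 0.304.
taxon1–taxon3: 6/24 sites differ → p = 0.25, d = −0.75 ln(1 − 0.333333) = 0.304098 ≈ 0.304.
taxon2–taxon3: 7/24 sites differ → p ≈ 0.291667, d = −0.75 ln(1 − 0.388889) = 0.369358 ≈ 0.369.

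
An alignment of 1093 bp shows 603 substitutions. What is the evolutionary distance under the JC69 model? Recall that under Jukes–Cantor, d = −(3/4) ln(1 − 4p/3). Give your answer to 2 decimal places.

1.00

p = 603/1093 ≈ 0.551693.
d = −(3/4) ln(1 − 4p/3) = −0.75 ln(1 − 0.735591) = −0.75 ln(0.264409)
  = −0.75 × (-1.330258) = 0.997694 substitutions/site.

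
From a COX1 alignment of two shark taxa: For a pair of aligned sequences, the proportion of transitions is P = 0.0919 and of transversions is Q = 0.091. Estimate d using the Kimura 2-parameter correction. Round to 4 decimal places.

0.2109

Under the Kimura two-parameter model, d = −½ ln(1 − 2P − Q) − ¼ ln(1 − 2Q).
1 − 2P − Q = 0.7252, giving −½ ln(0.7252) = 0.160654.
1 − 2Q = 0.818, giving −¼ ln(0.818) = 0.050223.
d = 0.160654 + 0.050223 = 0.210877.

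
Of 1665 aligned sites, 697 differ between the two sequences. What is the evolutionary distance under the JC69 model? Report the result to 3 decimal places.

0.613

p = 697/1665 ≈ 0.418619.
d = −(3/4) ln(1 − 4p/3) = −0.75 ln(1 − 0.558159) = −0.75 ln(0.441841)
  = −0.75 × (-0.816805) = 0.612604 substitutions/site.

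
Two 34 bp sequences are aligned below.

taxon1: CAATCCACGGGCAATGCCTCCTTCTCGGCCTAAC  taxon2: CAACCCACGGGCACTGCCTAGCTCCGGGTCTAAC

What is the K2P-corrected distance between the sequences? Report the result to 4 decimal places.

0.2847

Of 34 sites, 4 differences are transitions and 4 are transversions, so P = 4/34 ≈ 0.117647 and Q = 4/34 ≈ 0.117647.
Under the Kimura two-parameter model, d = −½ ln(1 − 2P − Q) − ¼ ln(1 − 2Q).
1 − 2P − Q = 0.647059, giving −½ ln(0.647059) = 0.217659.
1 − 2Q = 0.764706, giving −¼ ln(0.764706) = 0.067066.
d = 0.217659 + 0.067066 = 0.284725.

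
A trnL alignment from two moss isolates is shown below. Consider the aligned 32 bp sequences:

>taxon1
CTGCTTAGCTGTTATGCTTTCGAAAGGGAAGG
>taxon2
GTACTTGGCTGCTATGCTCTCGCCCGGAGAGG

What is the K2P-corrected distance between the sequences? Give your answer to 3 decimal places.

0.418

Of 32 sites, 6 differences are transitions and 4 are transversions, so P = 6/32 = 0.1875 and Q = 4/32 = 0.125.
Under the Kimura two-parameter model, d = −½ ln(1 − 2P − Q) − ¼ ln(1 − 2Q).
1 − 2P − Q = 0.5, giving −½ ln(0.5) = 0.346574.
1 − 2Q = 0.75, giving −¼ ln(0.75) = 0.071921.
d = 0.346574 + 0.071921 = 0.418495.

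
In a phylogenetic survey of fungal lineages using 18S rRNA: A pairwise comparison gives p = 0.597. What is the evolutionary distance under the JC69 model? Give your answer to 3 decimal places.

d = −(3/4) ln(1 − 4p/3) = −0.75 ln(1 − 0.796) = −0.75 ln(0.204)
  = −0.75 × (-1.589635) = 1.192226 substitutions/site.

1.192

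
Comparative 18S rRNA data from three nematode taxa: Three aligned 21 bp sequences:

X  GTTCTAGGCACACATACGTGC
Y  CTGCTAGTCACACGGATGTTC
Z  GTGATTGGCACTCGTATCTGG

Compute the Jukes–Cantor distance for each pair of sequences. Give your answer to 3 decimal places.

d(X,Y) = 0.441, d(X,Z) = 0.532, d(Y,Z) = 0.635

X–Y: 7/21 sites differ → p ≈ 0.333333, d = −0.75 ln(1 − 0.444444) = 0.440839 ≈ 0.441.
X–Z: 8/21 sites differ → p ≈ 0.380952, d = −0.75 ln(1 − 0.507936) = 0.531860 ≈ 0.532.
Y–Z: 9/21 sites differ → p ≈ 0.428571, d = −0.75 ln(1 − 0.571428) = 0.635472 ≈ 0.635.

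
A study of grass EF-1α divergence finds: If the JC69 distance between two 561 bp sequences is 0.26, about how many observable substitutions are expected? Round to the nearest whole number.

123

Invert JC69: p = (3/4)(1 − e^(−4d/3)) = 0.75 × (1 − e^(-0.346667)) = 0.75 × (1 − 0.707041) = 0.219719.
Expected differing sites = pL ≈ 0.219719 × 561 = 123.262359 ≈ 123.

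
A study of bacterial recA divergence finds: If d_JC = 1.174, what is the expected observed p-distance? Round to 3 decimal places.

0.593

p = (3/4)(1 − e^(−4d/3)) = 0.75 × (1 − e^(-1.565333)) = 0.75 × (1 − 0.209018) = 0.593237.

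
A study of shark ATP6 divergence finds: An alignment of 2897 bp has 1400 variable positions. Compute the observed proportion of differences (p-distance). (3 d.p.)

0.483

p = 1400/2897 = 0.483258… ≈ 0.483 (to 3 d.p.).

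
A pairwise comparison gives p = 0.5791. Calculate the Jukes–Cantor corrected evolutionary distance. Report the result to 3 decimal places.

1.109

d = −(3/4) ln(1 − 4p/3) = −0.75 ln(1 − 0.772133) = −0.75 ln(0.227867)
  = −0.75 × (-1.478993) = 1.109245 substitutions/site.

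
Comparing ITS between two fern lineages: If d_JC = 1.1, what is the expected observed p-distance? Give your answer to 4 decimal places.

p = (3/4)(1 − e^(−4d/3)) = 0.75 × (1 − e^(-1.466667)) = 0.75 × (1 − 0.230693) = 0.576980.

0.5770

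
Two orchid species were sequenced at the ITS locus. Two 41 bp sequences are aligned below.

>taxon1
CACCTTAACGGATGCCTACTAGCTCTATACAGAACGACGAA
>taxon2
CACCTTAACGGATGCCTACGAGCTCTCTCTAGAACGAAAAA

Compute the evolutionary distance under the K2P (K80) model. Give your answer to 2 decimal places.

Of 41 sites, 2 differences are transitions and 4 are transversions, so P = 2/41 ≈ 0.04878 and Q = 4/41 ≈ 0.097561.
Under the Kimura two-parameter model, d = −½ ln(1 − 2P − Q) − ¼ ln(1 − 2Q).
1 − 2P − Q = 0.804879, giving −½ ln(0.804879) = 0.108532.
1 − 2Q = 0.804878, giving −¼ ln(0.804878) = 0.054266.
d = 0.108532 + 0.054266 = 0.162798.

0.16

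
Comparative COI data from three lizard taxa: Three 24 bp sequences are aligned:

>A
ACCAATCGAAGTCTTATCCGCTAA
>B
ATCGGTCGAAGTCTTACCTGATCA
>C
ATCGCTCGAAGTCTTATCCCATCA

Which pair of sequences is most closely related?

B and C

A–B: 7/24 differ, p = 0.292, d = 0.369.
A–C: 6/24 differ, p = 0.250, d = 0.304.
B–C: 4/24 differ, p = 0.167, d = 0.188.
The smallest distance is between B and C.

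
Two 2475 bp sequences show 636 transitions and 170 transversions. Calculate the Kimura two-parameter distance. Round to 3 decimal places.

P = 636/2475 ≈ 0.25697 and Q = 170/2475 ≈ 0.068687.
Under the Kimura two-parameter model, d = −½ ln(1 − 2P − Q) − ¼ ln(1 − 2Q).
1 − 2P − Q = 0.417373, giving −½ ln(0.417373) = 0.436887.
1 − 2Q = 0.862626, giving −¼ ln(0.862626) = 0.036944.
d = 0.436887 + 0.036944 = 0.473831.

0.474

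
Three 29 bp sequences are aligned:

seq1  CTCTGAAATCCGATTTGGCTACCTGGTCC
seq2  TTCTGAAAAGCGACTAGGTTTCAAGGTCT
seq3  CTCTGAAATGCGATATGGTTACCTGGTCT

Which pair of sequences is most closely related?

seq1 and seq3

seq1–seq2: 10/29 differ, p = 0.345, d = 0.462.
seq1–seq3: 4/29 differ, p = 0.138, d = 0.152.
seq2–seq3: 8/29 differ, p = 0.276, d = 0.344.
The smallest distance is between seq1 and seq3.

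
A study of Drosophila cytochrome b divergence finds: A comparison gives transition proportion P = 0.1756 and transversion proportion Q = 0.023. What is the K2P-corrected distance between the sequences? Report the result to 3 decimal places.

Under the Kimura two-parameter model, d = −½ ln(1 − 2P − Q) − ¼ ln(1 − 2Q).
1 − 2P − Q = 0.6258, giving −½ ln(0.6258) = 0.234362.
1 − 2Q = 0.954, giving −¼ ln(0.954) = 0.011773.
d = 0.234362 + 0.011773 = 0.246135.

0.246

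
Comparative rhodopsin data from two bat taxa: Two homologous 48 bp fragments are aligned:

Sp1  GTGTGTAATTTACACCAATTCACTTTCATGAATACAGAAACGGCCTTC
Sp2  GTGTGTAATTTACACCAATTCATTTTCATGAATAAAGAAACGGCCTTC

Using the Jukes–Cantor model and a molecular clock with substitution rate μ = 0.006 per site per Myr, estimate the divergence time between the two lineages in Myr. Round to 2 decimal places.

The sequences differ at 2 of 48 sites (23, 35), so p = 2/48 ≈ 0.041667.
d = −(3/4) ln(1 − 4p/3) = −0.75 ln(1 − 0.055556) = −0.75 ln(0.944444)
  = −0.75 × (-0.057159) = 0.042869 substitutions/site.
Under a molecular clock d = 2μt, so t = d/(2μ) = 0.042869 / (2 × 0.006) = 3.57 Myr.

3.57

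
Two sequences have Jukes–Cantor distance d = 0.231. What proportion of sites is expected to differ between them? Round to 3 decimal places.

0.199

p = (3/4)(1 − e^(−4d/3)) = 0.75 × (1 − e^(-0.308)) = 0.75 × (1 − 0.734915) = 0.198814.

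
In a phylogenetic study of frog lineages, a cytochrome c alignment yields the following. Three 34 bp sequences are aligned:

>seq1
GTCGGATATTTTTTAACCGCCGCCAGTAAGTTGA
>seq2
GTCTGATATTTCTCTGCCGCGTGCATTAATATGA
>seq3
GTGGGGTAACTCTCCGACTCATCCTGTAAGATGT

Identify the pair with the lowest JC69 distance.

seq1 and seq2

seq1–seq2: 11/34 differ, p = 0.324, d = 0.423.
seq1–seq3: 15/34 differ, p = 0.441, d = 0.665.
seq2–seq3: 14/34 differ, p = 0.412, d = 0.597.
The smallest distance is between seq1 and seq2.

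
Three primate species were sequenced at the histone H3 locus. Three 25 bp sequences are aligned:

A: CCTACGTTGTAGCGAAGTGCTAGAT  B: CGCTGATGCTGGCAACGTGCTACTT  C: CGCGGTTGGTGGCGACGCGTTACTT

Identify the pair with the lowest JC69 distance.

A–B: 12/25 differ, p = 0.480, d = 0.766.
A–C: 12/25 differ, p = 0.480, d = 0.766.
B–C: 6/25 differ, p = 0.240, d = 0.289.
The smallest distance is between B and C.

B and C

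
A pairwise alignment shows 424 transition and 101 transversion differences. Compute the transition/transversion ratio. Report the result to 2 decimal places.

R = 424/101 = 4.198019… ≈ 4.20 (to 2 d.p.).

4.20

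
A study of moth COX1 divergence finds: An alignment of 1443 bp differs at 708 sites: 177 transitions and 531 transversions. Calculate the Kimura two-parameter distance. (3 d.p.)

0.808

P = 177/1443 ≈ 0.122661 and Q = 531/1443 ≈ 0.367983.
Under the Kimura two-parameter model, d = −½ ln(1 − 2P − Q) − ¼ ln(1 − 2Q).
1 − 2P − Q = 0.386695, giving −½ ln(0.386695) = 0.475060.
1 − 2Q = 0.264034, giving −¼ ln(0.264034) = 0.332919.
d = 0.475060 + 0.332919 = 0.807979.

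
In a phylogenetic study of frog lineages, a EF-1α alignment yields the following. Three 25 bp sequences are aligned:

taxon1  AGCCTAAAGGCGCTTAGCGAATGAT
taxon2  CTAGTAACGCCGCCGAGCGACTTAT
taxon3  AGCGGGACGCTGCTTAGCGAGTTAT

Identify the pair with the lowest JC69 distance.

taxon1 and taxon3

taxon1–taxon2: 10/25 differ, p = 0.400, d = 0.572.
taxon1–taxon3: 8/25 differ, p = 0.320, d = 0.417.
taxon2–taxon3: 9/25 differ, p = 0.360, d = 0.490.
The smallest distance is between taxon1 and taxon3.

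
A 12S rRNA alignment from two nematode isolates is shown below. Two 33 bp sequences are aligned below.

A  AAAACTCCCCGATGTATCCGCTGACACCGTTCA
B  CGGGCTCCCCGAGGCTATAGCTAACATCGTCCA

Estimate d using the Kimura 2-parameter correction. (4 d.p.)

Of 33 sites, 8 differences are transitions and 5 are transversions, so P = 8/33 ≈ 0.242424 and Q = 5/33 ≈ 0.151515.
Under the Kimura two-parameter model, d = −½ ln(1 − 2P − Q) − ¼ ln(1 − 2Q).
1 − 2P − Q = 0.363637, giving −½ ln(0.363637) = 0.505800.
1 − 2Q = 0.69697, giving −¼ ln(0.69697) = 0.090253.
d = 0.505800 + 0.090253 = 0.596053.

0.5961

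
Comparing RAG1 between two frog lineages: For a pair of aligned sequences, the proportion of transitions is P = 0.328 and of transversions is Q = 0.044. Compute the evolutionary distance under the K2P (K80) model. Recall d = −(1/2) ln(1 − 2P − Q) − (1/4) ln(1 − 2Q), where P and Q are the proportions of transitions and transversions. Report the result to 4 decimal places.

Under the Kimura two-parameter model, d = −½ ln(1 − 2P − Q) − ¼ ln(1 − 2Q).
1 − 2P − Q = 0.3, giving −½ ln(0.3) = 0.601986.
1 − 2Q = 0.912, giving −¼ ln(0.912) = 0.023029.
d = 0.601986 + 0.023029 = 0.625015.

0.6250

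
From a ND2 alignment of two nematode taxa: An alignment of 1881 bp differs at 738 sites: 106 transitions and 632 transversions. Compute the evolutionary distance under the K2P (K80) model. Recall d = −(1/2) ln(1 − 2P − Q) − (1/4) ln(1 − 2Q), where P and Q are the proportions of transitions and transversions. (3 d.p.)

0.576

P = 106/1881 ≈ 0.056353 and Q = 632/1881 ≈ 0.335991.
Under the Kimura two-parameter model, d = −½ ln(1 − 2P − Q) − ¼ ln(1 − 2Q).
1 − 2P − Q = 0.551303, giving −½ ln(0.551303) = 0.297735.
1 − 2Q = 0.328018, giving −¼ ln(0.328018) = 0.278672.
d = 0.297735 + 0.278672 = 0.576407.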